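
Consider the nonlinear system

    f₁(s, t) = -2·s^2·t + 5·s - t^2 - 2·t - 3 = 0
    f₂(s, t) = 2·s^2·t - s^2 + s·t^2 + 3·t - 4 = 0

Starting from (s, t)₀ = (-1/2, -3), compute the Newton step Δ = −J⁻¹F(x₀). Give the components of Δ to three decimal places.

(0.350, 2.100)

At (-1/2, -3): F = (-7.000, -19.250).
Jacobian J = [[-4·s·t + 5, -2·s^2 - 2·t - 2], [4·s·t - 2·s + t^2, 2·s^2 + 2·s·t + 3]].
At the point, J = [[-1.000, 3.500], [16.000, 6.500]] (det J = -62.500).
Solving J·Δ = −F gives Δ = (0.350, 2.100).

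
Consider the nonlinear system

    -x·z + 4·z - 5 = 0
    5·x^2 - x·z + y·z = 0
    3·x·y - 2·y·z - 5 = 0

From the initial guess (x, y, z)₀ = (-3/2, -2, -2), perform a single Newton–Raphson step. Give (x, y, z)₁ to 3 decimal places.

At (-3/2, -2, -2): F = (-16.000, 12.250, -4.000).
Jacobian J = [[-z, 0, -x + 4], [10·x - z, z, -x + y], [3·y, 3·x - 2·z, -2·y]].
At the point, J = [[2.000, 0.000, 5.500], [-13.000, -2.000, -0.500], [-6.000, -0.500, 4.000]] (det J = -46.750).
Solving J·Δ = −F gives Δ = (1.162, -2.048, 2.487).
Then the next iterate is (x, y, z)₁ = (-0.338, -4.048, 0.487).

(-0.338, -4.048, 0.487)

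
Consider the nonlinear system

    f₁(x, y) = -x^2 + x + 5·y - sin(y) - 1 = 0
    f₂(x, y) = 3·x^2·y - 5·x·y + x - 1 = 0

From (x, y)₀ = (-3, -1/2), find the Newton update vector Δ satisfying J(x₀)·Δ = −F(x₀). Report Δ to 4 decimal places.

(2.1768, -0.0526)

At (-3, -1/2): F = (-15.020574, -25.0000).
Jacobian J = [[-2·x + 1, -cos(y) + 5], [6·x·y - 5·y + 1, 3·x^2 - 5·x]].
At the point, J = [[7.0000, 4.122417], [12.5000, 42.0000]] (det J = 242.469782).
Solving J·Δ = −F gives Δ = (2.1768, -0.0526).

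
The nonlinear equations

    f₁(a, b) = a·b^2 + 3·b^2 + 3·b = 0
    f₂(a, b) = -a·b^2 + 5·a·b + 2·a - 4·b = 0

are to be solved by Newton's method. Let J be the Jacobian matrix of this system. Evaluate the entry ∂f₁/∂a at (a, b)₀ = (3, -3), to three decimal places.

∂f₁/∂a = b^2.
At (3, -3) this is 9.000.

9.000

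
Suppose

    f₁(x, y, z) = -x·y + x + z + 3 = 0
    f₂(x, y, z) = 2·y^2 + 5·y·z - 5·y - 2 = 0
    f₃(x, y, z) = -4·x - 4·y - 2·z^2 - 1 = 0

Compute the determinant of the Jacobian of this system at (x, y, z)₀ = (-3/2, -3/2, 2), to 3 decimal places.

-14.000

J = [[-y + 1, -x, 1], [0, 4·y + 5·z - 5, 5·y], [-4, -4, -4·z]].
At the point, J = [[2.500, 1.500, 1.000], [0.000, -1.000, -7.500], [-4.000, -4.000, -8.000]].
det J = -14.000.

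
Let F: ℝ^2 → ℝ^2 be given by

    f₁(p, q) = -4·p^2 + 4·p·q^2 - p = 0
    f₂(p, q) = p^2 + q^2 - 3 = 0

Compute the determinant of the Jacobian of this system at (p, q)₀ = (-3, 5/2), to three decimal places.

J = [[-8·p + 4·q^2 - 1, 8·p·q], [2·p, 2·q]].
At the point, J = [[48.000, -60.000], [-6.000, 5.000]].
det J = -120.000.

-120.000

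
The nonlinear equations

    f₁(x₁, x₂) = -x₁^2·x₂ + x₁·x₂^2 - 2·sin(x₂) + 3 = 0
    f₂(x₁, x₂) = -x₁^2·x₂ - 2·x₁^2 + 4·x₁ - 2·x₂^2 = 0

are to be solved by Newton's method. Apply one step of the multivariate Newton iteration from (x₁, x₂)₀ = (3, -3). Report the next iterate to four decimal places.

At (3, -3): F = (57.282240, 3.0000).
Jacobian J = [[-2·x₁·x₂ + x₂^2, -x₁^2 + 2·x₁·x₂ - 2·cos(x₂)], [-2·x₁·x₂ - 4·x₁ + 4, -x₁^2 - 4·x₂]].
At the point, J = [[27.0000, -25.020015], [10.0000, 3.0000]] (det J = 331.200150).
Solving J·Δ = −F gives Δ = (-0.7455, 1.4850).
Then the next iterate is (x₁, x₂)₁ = (2.2545, -1.5150).

(2.2545, -1.5150)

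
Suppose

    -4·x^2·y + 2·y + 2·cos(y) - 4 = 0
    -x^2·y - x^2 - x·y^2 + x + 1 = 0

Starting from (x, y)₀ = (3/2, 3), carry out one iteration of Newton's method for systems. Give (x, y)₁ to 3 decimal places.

(0.891, 2.304)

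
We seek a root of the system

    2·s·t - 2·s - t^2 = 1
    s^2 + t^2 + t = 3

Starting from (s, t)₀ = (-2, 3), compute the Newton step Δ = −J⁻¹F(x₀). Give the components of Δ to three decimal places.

(0.333, -1.667)

At (-2, 3): F = (-18.000, 13.000).
Jacobian J = [[2·t - 2, 2·s - 2·t], [2·s, 2·t + 1]].
At the point, J = [[4.000, -10.000], [-4.000, 7.000]] (det J = -12.000).
Solving J·Δ = −F gives Δ = (0.333, -1.667).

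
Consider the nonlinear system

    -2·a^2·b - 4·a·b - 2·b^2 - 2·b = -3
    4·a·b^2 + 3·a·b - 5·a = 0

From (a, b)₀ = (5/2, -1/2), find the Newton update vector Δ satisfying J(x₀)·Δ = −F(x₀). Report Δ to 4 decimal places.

At (5/2, -1/2): F = (14.7500, -13.7500).
Jacobian J = [[-4·a·b - 4·b, -2·a^2 - 4·a - 4·b - 2], [4·b^2 + 3·b - 5, 8·a·b + 3·a]].
At the point, J = [[7.0000, -22.5000], [-5.5000, -2.5000]] (det J = -141.2500).
Solving J·Δ = −F gives Δ = (-2.4513, -0.1071).

(-2.4513, -0.1071)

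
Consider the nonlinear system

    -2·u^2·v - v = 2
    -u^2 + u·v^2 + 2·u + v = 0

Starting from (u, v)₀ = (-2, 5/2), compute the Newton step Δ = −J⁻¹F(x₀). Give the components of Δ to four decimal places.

At (-2, 5/2): F = (-24.5000, -18.0000).
Jacobian J = [[-4·u·v, -2·u^2 - 1], [-2·u + v^2 + 2, 2·u·v + 1]].
At the point, J = [[20.0000, -9.0000], [12.2500, -9.0000]] (det J = -69.7500).
Solving J·Δ = −F gives Δ = (0.8387, -0.8584).

(0.8387, -0.8584)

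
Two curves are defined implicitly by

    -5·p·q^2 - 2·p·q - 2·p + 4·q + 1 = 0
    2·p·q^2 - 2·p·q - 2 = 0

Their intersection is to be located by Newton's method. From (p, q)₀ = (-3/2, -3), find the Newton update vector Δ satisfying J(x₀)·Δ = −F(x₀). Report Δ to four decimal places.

(7.5196, -6.7843)

At (-3/2, -3): F = (50.5000, -38.0000).
Jacobian J = [[-5·q^2 - 2·q - 2, -10·p·q - 2·p + 4], [2·q^2 - 2·q, 4·p·q - 2·p]].
At the point, J = [[-41.0000, -38.0000], [24.0000, 21.0000]] (det J = 51.0000).
Solving J·Δ = −F gives Δ = (7.5196, -6.7843).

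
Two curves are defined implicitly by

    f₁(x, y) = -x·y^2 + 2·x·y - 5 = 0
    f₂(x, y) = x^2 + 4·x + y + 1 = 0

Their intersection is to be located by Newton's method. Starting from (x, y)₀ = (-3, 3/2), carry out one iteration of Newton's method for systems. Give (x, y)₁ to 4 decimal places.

At (-3, 3/2): F = (-7.2500, -0.5000).
Jacobian J = [[-y^2 + 2·y, -2·x·y + 2·x], [2·x + 4, 1]].
At the point, J = [[0.7500, 3.0000], [-2.0000, 1.0000]] (det J = 6.7500).
Solving J·Δ = −F gives Δ = (0.8519, 2.2037).
Then the next iterate is (x, y)₁ = (-2.1481, 3.7037).

(-2.1481, 3.7037)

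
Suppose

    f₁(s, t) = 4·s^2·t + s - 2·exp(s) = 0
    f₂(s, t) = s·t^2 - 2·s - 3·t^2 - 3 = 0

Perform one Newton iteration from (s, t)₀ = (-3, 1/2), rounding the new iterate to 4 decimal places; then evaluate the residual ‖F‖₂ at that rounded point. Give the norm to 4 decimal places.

3.9349

At (-3, 1/2): F = (14.900426, 1.5000).
Jacobian J = [[8·s·t - 2·exp(s) + 1, 4·s^2], [t^2 - 2, 2·s·t - 6·t]].
At the point, J = [[-11.099574, 36.0000], [-1.7500, -6.0000]] (det J = 129.597445).
Solving J·Δ = −F gives Δ = (1.1065, -0.0727).
Then the next iterate is (s, t)₁ = (-1.8935, 0.4273).
Re-evaluating at (-1.8935, 0.4273): F = (3.933479, -0.106481), so ‖F‖₂ = 3.9349.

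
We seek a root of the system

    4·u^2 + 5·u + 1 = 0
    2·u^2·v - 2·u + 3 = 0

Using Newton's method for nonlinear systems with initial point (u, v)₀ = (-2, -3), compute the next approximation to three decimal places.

(-1.364, -2.625)

At (-2, -3): F = (7.000, -17.000).
Jacobian J = [[8·u + 5, 0], [4·u·v - 2, 2·u^2]].
At the point, J = [[-11.000, 0.000], [22.000, 8.000]] (det J = -88.000).
Solving J·Δ = −F gives Δ = (0.636, 0.375).
Then the next iterate is (u, v)₁ = (-1.364, -2.625).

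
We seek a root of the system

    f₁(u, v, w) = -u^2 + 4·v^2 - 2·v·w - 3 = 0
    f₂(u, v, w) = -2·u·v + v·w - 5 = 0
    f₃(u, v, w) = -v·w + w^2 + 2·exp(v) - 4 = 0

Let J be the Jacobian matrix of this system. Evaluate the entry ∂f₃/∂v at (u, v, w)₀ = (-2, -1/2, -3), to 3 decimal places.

4.213

∂f₃/∂v = -w + 2·exp(v).
At (-2, -1/2, -3) this is 4.213.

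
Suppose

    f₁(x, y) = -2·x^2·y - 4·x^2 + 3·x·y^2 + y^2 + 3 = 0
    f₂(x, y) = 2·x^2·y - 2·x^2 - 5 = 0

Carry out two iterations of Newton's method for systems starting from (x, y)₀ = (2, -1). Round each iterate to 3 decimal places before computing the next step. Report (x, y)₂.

At (2, -1): F = (2.000, -21.000).
Jacobian J = [[-4·x·y - 8·x + 3·y^2, -2·x^2 + 6·x·y + 2·y], [4·x·y - 4·x, 2·x^2]].
At the point, J = [[-5.000, -22.000], [-16.000, 8.000]] (det J = -392.000).
Solving J·Δ = −F gives Δ = (-1.138, 0.349).
Then the next iterate is (x, y)₁ = (0.862, -0.651).
Round to (0.862, -0.651) and repeat: F = (2.51502, -7.45353), J = [[-3.37995, -6.15506], [-5.69265, 1.48609]].
Δ = (-1.052, 0.986), so (x, y)₂ = (-0.190, 0.335).

(-0.190, 0.335)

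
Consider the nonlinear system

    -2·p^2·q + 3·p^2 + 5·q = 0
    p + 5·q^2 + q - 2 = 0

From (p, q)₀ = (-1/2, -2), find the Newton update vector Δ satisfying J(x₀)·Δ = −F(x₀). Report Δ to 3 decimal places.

At (-1/2, -2): F = (-8.250, 15.500).
Jacobian J = [[-4·p·q + 6·p, -2·p^2 + 5], [1, 10·q + 1]].
At the point, J = [[-7.000, 4.500], [1.000, -19.000]] (det J = 128.500).
Solving J·Δ = −F gives Δ = (-0.677, 0.780).

(-0.677, 0.780)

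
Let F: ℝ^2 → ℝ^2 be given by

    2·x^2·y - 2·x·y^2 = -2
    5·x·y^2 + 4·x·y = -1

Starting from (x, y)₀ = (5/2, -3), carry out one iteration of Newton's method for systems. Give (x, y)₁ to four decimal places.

(1.5197, -2.2131)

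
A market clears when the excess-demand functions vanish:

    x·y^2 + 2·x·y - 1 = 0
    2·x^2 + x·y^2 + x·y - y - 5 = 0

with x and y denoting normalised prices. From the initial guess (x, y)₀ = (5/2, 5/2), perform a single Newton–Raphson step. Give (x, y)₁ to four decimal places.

(1.9692, 1.2912)

At (5/2, 5/2): F = (27.1250, 26.8750).
Jacobian J = [[y^2 + 2·y, 2·x·y + 2·x], [4·x + y^2 + y, 2·x·y + x - 1]].
At the point, J = [[11.2500, 17.5000], [18.7500, 14.0000]] (det J = -170.6250).
Solving J·Δ = −F gives Δ = (-0.5308, -1.2088).
Then the next iterate is (x, y)₁ = (1.9692, 1.2912).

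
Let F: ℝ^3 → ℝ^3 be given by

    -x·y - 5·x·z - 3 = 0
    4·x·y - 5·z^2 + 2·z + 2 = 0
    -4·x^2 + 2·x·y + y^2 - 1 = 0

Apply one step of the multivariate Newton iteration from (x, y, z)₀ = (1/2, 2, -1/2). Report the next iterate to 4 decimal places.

At (1/2, 2, -1/2): F = (-2.7500, 3.7500, 4.0000).
Jacobian J = [[-y - 5·z, -x, -5·x], [4·y, 4·x, -10·z + 2], [-8·x + 2·y, 2·x + 2·y, 0]].
At the point, J = [[0.5000, -0.5000, -2.5000], [8.0000, 2.0000, 7.0000], [0.0000, 5.0000, 0.0000]] (det J = -117.5000).
Solving J·Δ = −F gives Δ = (0.4713, -0.8000, -0.8457).
Then the next iterate is (x, y, z)₁ = (0.9713, 1.2000, -1.3457).

(0.9713, 1.2000, -1.3457)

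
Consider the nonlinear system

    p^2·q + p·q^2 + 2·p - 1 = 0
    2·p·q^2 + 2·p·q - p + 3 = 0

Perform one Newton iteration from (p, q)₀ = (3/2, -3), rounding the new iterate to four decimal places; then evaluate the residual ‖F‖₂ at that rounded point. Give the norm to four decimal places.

5.6953

At (3/2, -3): F = (8.7500, 19.5000).
Jacobian J = [[2·p·q + q^2 + 2, p^2 + 2·p·q], [2·q^2 + 2·q - 1, 4·p·q + 2·p]].
At the point, J = [[2.0000, -6.7500], [11.0000, -15.0000]] (det J = 44.2500).
Solving J·Δ = −F gives Δ = (-0.0085, 1.2938).
Then the next iterate is (p, q)₁ = (1.4915, -1.7062).
Re-evaluating at (1.4915, -1.7062): F = (2.529368, 5.102772), so ‖F‖₂ = 5.6953.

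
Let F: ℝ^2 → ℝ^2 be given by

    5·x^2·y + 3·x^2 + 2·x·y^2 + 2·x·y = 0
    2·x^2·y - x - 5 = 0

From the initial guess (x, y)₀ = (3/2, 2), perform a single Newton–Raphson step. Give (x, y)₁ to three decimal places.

(3.981, -4.620)

At (3/2, 2): F = (47.250, 2.500).
Jacobian J = [[10·x·y + 6·x + 2·y^2 + 2·y, 5·x^2 + 4·x·y + 2·x], [4·x·y - 1, 2·x^2]].
At the point, J = [[51.000, 26.250], [11.000, 4.500]] (det J = -59.250).
Solving J·Δ = −F gives Δ = (2.481, -6.620).
Then the next iterate is (x, y)₁ = (3.981, -4.620).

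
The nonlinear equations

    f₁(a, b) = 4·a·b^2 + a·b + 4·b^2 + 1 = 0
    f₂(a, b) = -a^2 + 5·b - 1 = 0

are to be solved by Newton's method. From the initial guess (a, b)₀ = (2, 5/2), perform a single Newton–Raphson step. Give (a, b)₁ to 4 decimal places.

At (2, 5/2): F = (81.0000, 7.5000).
Jacobian J = [[4·b^2 + b, 8·a·b + a + 8·b], [-2·a, 5]].
At the point, J = [[27.5000, 62.0000], [-4.0000, 5.0000]] (det J = 385.5000).
Solving J·Δ = −F gives Δ = (0.1556, -1.3755).
Then the next iterate is (a, b)₁ = (2.1556, 1.1245).

(2.1556, 1.1245)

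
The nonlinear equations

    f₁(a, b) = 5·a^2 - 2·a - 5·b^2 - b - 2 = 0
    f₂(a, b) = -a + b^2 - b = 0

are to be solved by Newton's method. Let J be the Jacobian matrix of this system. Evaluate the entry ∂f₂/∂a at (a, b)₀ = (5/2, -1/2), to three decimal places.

-1.000

∂f₂/∂a = -1.
At (5/2, -1/2) this is -1.000.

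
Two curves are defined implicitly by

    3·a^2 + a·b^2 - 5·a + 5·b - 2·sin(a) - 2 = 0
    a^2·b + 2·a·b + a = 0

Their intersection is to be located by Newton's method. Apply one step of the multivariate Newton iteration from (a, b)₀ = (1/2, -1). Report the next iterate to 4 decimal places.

(2.3681, 2.5889)

At (1/2, -1): F = (-9.208851, -0.7500).
Jacobian J = [[6·a + b^2 - 2·cos(a) - 5, 2·a·b + 5], [2·a·b + 2·b + 1, a^2 + 2·a]].
At the point, J = [[-2.755165, 4.0000], [-2.0000, 1.2500]] (det J = 4.556044).
Solving J·Δ = −F gives Δ = (1.8681, 3.5889).
Then the next iterate is (a, b)₁ = (2.3681, 2.5889).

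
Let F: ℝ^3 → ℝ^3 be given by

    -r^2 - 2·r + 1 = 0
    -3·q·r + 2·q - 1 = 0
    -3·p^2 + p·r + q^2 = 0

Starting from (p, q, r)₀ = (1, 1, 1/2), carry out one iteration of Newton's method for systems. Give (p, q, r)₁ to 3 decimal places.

(0.894, 1.500, 0.417)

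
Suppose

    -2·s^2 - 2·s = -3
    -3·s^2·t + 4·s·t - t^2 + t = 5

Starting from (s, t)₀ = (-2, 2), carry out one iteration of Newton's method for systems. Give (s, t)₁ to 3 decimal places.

At (-2, 2): F = (-1.000, -47.000).
Jacobian J = [[-4·s - 2, 0], [-6·s·t + 4·t, -3·s^2 + 4·s - 2·t + 1]].
At the point, J = [[6.000, 0.000], [32.000, -23.000]] (det J = -138.000).
Solving J·Δ = −F gives Δ = (0.167, -1.812).
Then the next iterate is (s, t)₁ = (-1.833, 0.188).

(-1.833, 0.188)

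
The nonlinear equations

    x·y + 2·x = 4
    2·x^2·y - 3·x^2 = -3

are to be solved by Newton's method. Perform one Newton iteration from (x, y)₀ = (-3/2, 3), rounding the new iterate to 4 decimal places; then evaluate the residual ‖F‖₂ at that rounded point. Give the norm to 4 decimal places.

At (-3/2, 3): F = (-11.5000, 9.7500).
Jacobian J = [[y + 2, x], [4·x·y - 6·x, 2·x^2]].
At the point, J = [[5.0000, -1.5000], [-9.0000, 4.5000]] (det J = 9.0000).
Solving J·Δ = −F gives Δ = (4.1250, 6.0833).
Then the next iterate is (x, y)₁ = (2.6250, 9.0833).
Re-evaluating at (2.6250, 9.0833): F = (25.093662, 107.507353), so ‖F‖₂ = 110.3971.

110.3971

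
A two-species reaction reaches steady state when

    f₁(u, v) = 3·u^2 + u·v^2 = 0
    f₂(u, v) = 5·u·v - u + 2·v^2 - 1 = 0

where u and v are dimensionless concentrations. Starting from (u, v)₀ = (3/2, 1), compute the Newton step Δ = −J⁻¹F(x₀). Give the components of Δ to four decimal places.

At (3/2, 1): F = (8.2500, 7.0000).
Jacobian J = [[6·u + v^2, 2·u·v], [5·v - 1, 5·u + 4·v]].
At the point, J = [[10.0000, 3.0000], [4.0000, 11.5000]] (det J = 103.0000).
Solving J·Δ = −F gives Δ = (-0.7172, -0.3592).

(-0.7172, -0.3592)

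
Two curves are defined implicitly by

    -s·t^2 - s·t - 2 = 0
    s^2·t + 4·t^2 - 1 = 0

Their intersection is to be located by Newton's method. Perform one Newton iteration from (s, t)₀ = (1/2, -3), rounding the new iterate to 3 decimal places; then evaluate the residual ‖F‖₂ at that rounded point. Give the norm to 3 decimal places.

At (1/2, -3): F = (-5.000, 34.250).
Jacobian J = [[-t^2 - t, -2·s·t - s], [2·s·t, s^2 + 8·t]].
At the point, J = [[-6.000, 2.500], [-3.000, -23.750]] (det J = 150.000).
Solving J·Δ = −F gives Δ = (-0.221, 1.470).
Then the next iterate is (s, t)₁ = (0.279, -1.530).
Re-evaluating at (0.279, -1.530): F = (-2.22624, 8.24450), so ‖F‖₂ = 8.540.

8.540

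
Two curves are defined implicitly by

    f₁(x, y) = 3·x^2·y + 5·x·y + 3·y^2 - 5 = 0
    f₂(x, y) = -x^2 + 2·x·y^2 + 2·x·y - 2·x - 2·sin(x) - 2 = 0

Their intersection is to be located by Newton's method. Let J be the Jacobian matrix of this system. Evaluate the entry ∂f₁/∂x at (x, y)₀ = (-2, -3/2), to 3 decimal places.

∂f₁/∂x = 6·x·y + 5·y.
At (-2, -3/2) this is 10.500.

10.500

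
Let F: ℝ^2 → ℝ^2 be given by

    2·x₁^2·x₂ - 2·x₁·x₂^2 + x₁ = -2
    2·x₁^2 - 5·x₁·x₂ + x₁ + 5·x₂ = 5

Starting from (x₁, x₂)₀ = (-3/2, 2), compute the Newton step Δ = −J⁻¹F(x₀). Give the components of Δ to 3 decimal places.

(11.075, 11.450)

At (-3/2, 2): F = (21.500, 23.000).
Jacobian J = [[4·x₁·x₂ - 2·x₂^2 + 1, 2·x₁^2 - 4·x₁·x₂], [4·x₁ - 5·x₂ + 1, -5·x₁ + 5]].
At the point, J = [[-19.000, 16.500], [-15.000, 12.500]] (det J = 10.000).
Solving J·Δ = −F gives Δ = (11.075, 11.450).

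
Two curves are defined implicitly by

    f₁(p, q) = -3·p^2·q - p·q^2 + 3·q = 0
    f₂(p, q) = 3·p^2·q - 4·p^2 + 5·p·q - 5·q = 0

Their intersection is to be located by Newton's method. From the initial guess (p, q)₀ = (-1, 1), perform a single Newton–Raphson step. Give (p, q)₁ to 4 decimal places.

At (-1, 1): F = (1.0000, -11.0000).
Jacobian J = [[-6·p·q - q^2, -3·p^2 - 2·p·q + 3], [6·p·q - 8·p + 5·q, 3·p^2 + 5·p - 5]].
At the point, J = [[5.0000, 2.0000], [7.0000, -7.0000]] (det J = -49.0000).
Solving J·Δ = −F gives Δ = (0.3061, -1.2653).
Then the next iterate is (p, q)₁ = (-0.6939, -0.2653).

(-0.6939, -0.2653)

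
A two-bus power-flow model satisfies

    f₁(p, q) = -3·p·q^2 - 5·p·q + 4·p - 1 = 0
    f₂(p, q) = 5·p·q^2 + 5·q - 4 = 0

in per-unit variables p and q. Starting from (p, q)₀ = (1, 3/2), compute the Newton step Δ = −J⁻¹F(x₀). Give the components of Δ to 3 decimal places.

At (1, 3/2): F = (-11.250, 14.750).
Jacobian J = [[-3·q^2 - 5·q + 4, -6·p·q - 5·p], [5·q^2, 10·p·q + 5]].
At the point, J = [[-10.250, -14.000], [11.250, 20.000]] (det J = -47.500).
Solving J·Δ = −F gives Δ = (-0.389, -0.518).

(-0.389, -0.518)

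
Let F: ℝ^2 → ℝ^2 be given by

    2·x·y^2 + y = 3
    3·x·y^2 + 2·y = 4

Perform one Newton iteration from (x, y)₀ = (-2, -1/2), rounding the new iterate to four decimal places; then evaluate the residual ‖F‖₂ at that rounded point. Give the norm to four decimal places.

At (-2, -1/2): F = (-4.5000, -6.5000).
Jacobian J = [[2·y^2, 4·x·y + 1], [3·y^2, 6·x·y + 2]].
At the point, J = [[0.5000, 5.0000], [0.7500, 8.0000]] (det J = 0.2500).
Solving J·Δ = −F gives Δ = (14.0000, -0.5000).
Then the next iterate is (x, y)₁ = (12.0000, -1.0000).
Re-evaluating at (12.0000, -1.0000): F = (20.0000, 30.0000), so ‖F‖₂ = 36.0555.

36.0555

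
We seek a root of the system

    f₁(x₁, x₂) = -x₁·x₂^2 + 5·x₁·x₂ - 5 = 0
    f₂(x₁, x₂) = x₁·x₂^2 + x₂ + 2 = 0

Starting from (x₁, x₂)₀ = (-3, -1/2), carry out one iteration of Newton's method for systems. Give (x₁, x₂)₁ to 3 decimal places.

At (-3, -1/2): F = (3.250, 0.750).
Jacobian J = [[-x₂^2 + 5·x₂, -2·x₁·x₂ + 5·x₁], [x₂^2, 2·x₁·x₂ + 1]].
At the point, J = [[-2.750, -18.000], [0.250, 4.000]] (det J = -6.500).
Solving J·Δ = −F gives Δ = (4.077, -0.442).
Then the next iterate is (x₁, x₂)₁ = (1.077, -0.942).

(1.077, -0.942)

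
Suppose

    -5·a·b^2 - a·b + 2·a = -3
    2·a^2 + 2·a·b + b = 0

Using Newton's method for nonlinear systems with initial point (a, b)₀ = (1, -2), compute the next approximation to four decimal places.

(1.7708, -0.6667)

At (1, -2): F = (-13.0000, -4.0000).
Jacobian J = [[-5·b^2 - b + 2, -10·a·b - a], [4·a + 2·b, 2·a + 1]].
At the point, J = [[-16.0000, 19.0000], [0.0000, 3.0000]] (det J = -48.0000).
Solving J·Δ = −F gives Δ = (0.7708, 1.3333).
Then the next iterate is (a, b)₁ = (1.7708, -0.6667).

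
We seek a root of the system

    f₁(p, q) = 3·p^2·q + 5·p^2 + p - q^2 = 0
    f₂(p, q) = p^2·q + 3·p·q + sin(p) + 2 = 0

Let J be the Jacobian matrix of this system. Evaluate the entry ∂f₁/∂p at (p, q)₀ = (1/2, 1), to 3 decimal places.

9.000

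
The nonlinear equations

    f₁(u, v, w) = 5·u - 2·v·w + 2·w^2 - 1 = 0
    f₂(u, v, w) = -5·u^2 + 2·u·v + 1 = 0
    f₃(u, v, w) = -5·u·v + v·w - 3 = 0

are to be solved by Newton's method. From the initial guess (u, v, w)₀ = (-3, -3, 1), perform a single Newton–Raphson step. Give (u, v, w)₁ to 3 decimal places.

(-1.462, -1.181, 1.395)

At (-3, -3, 1): F = (-8.000, -26.000, -51.000).
Jacobian J = [[5, -2·w, -2·v + 4·w], [-10·u + 2·v, 2·u, 0], [-5·v, -5·u + w, v]].
At the point, J = [[5.000, -2.000, 10.000], [24.000, -6.000, 0.000], [15.000, 16.000, -3.000]] (det J = 4686.000).
Solving J·Δ = −F gives Δ = (1.538, 1.819, 0.395).
Then the next iterate is (u, v, w)₁ = (-1.462, -1.181, 1.395).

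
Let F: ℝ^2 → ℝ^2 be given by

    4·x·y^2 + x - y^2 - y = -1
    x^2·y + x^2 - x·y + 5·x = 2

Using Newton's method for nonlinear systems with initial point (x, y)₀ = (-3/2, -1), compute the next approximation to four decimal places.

(0.5021, -1.2700)

At (-3/2, -1): F = (-6.5000, -11.0000).
Jacobian J = [[4·y^2 + 1, 8·x·y - 2·y - 1], [2·x·y + 2·x - y + 5, x^2 - x]].
At the point, J = [[5.0000, 13.0000], [6.0000, 3.7500]] (det J = -59.2500).
Solving J·Δ = −F gives Δ = (2.0021, -0.2700).
Then the next iterate is (x, y)₁ = (0.5021, -1.2700).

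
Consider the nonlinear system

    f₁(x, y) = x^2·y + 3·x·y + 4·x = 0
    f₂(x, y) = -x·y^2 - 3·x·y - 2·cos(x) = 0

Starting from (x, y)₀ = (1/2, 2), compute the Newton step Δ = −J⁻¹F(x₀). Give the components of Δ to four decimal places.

(-0.2838, -1.1970)

At (1/2, 2): F = (5.5000, -6.755165).
Jacobian J = [[2·x·y + 3·y + 4, x^2 + 3·x], [-y^2 - 3·y + 2·sin(x), -2·x·y - 3·x]].
At the point, J = [[12.0000, 1.7500], [-9.041149, -3.5000]] (det J = -26.177989).
Solving J·Δ = −F gives Δ = (-0.2838, -1.1970).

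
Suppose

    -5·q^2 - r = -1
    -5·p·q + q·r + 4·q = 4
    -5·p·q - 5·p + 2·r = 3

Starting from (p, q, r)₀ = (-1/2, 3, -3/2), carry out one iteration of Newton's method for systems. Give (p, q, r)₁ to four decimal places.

(-0.7224, 1.6687, -4.0597)

At (-1/2, 3, -3/2): F = (-42.5000, 11.0000, 4.0000).
Jacobian J = [[0, -10·q, -1], [-5·q, -5·p + r + 4, q], [-5·q - 5, -5·p, 2]].
At the point, J = [[0.0000, -30.0000, -1.0000], [-15.0000, 5.0000, 3.0000], [-20.0000, 2.5000, 2.0000]] (det J = 837.5000).
Solving J·Δ = −F gives Δ = (-0.2224, -1.3313, -2.5597).
Then the next iterate is (p, q, r)₁ = (-0.7224, 1.6687, -4.0597).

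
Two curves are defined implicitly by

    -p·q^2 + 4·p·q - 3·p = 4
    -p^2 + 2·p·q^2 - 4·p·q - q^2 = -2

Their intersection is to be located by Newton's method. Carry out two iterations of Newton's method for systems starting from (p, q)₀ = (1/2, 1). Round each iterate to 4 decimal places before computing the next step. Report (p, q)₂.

(4.3597, 7.8798)

At (1/2, 1): F = (-4.0000, -0.2500).
Jacobian J = [[-q^2 + 4·q - 3, -2·p·q + 4·p], [-2·p + 2·q^2 - 4·q, 4·p·q - 4·p - 2·q]].
At the point, J = [[0.0000, 1.0000], [-3.0000, -2.0000]] (det J = 3.0000).
Solving J·Δ = −F gives Δ = (-2.7500, 4.0000).
Then the next iterate is (p, q)₁ = (-2.2500, 5.0000).
Round to (-2.2500, 5.0000) and repeat: F = (14.0000, -95.5625), J = [[-8.0000, 13.5000], [34.5000, -46.0000]].
Δ = (6.6097, 2.8798), so (p, q)₂ = (4.3597, 7.8798).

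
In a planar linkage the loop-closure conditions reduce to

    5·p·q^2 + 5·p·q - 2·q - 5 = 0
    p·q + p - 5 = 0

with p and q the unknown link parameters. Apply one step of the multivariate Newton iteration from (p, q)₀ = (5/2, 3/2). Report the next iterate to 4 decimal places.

At (5/2, 3/2): F = (38.8750, 1.2500).
Jacobian J = [[5·q^2 + 5·q, 10·p·q + 5·p - 2], [q + 1, p]].
At the point, J = [[18.7500, 48.0000], [2.5000, 2.5000]] (det J = -73.1250).
Solving J·Δ = −F gives Δ = (0.5085, -1.0085).
Then the next iterate is (p, q)₁ = (3.0085, 0.4915).

(3.0085, 0.4915)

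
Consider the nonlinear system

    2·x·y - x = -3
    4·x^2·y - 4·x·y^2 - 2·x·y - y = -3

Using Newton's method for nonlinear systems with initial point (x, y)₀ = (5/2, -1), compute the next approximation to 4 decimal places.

(-4.0000, -4.0000)

At (5/2, -1): F = (-4.5000, -26.0000).
Jacobian J = [[2·y - 1, 2·x], [8·x·y - 4·y^2 - 2·y, 4·x^2 - 8·x·y - 2·x - 1]].
At the point, J = [[-3.0000, 5.0000], [-22.0000, 39.0000]] (det J = -7.0000).
Solving J·Δ = −F gives Δ = (-6.5000, -3.0000).
Then the next iterate is (x, y)₁ = (-4.0000, -4.0000).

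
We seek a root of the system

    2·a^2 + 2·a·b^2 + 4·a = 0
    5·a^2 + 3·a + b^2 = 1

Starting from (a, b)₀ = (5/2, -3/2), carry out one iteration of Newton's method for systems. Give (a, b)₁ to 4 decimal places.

(1.1317, -0.9376)

At (5/2, -3/2): F = (33.7500, 40.0000).
Jacobian J = [[4·a + 2·b^2 + 4, 4·a·b], [10·a + 3, 2·b]].
At the point, J = [[18.5000, -15.0000], [28.0000, -3.0000]] (det J = 364.5000).
Solving J·Δ = −F gives Δ = (-1.3683, 0.5624).
Then the next iterate is (a, b)₁ = (1.1317, -0.9376).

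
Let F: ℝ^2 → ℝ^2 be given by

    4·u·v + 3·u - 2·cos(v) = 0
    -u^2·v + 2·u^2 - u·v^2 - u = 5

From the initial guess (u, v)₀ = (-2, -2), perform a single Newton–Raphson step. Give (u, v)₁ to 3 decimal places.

At (-2, -2): F = (10.83229, 21.000).
Jacobian J = [[4·v + 3, 4·u + 2·sin(v)], [-2·u·v + 4·u - v^2 - 1, -u^2 - 2·u·v]].
At the point, J = [[-5.000, -9.81859], [-21.000, -12.000]] (det J = -146.19049).
Solving J·Δ = −F gives Δ = (0.521, 0.838).
Then the next iterate is (u, v)₁ = (-1.479, -1.162).

(-1.479, -1.162)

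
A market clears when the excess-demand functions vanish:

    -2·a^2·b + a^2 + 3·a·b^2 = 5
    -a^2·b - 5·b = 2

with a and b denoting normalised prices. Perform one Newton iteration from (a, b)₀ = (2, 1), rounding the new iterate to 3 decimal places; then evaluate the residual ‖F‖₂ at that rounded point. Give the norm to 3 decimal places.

11.618

At (2, 1): F = (-3.000, -11.000).
Jacobian J = [[-4·a·b + 2·a + 3·b^2, -2·a^2 + 6·a·b], [-2·a·b, -a^2 - 5]].
At the point, J = [[-1.000, 4.000], [-4.000, -9.000]] (det J = 25.000).
Solving J·Δ = −F gives Δ = (-2.840, 0.040).
Then the next iterate is (a, b)₁ = (-0.840, 1.040).
Re-evaluating at (-0.840, 1.040): F = (-8.48768, -7.93382), so ‖F‖₂ = 11.618.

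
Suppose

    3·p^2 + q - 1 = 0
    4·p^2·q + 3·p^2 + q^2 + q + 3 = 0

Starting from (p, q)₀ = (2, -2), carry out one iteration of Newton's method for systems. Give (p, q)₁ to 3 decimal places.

(1.250, -2.000)

At (2, -2): F = (9.000, -15.000).
Jacobian J = [[6·p, 1], [8·p·q + 6·p, 4·p^2 + 2·q + 1]].
At the point, J = [[12.000, 1.000], [-20.000, 13.000]] (det J = 176.000).
Solving J·Δ = −F gives Δ = (-0.750, 0.000).
Then the next iterate is (p, q)₁ = (1.250, -2.000).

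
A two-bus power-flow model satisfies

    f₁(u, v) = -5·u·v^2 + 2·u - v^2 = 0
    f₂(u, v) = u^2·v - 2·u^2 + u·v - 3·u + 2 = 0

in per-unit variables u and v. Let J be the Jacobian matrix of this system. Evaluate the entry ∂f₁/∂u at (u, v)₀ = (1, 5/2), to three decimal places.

∂f₁/∂u = -5·v^2 + 2.
At (1, 5/2) this is -29.250.

-29.250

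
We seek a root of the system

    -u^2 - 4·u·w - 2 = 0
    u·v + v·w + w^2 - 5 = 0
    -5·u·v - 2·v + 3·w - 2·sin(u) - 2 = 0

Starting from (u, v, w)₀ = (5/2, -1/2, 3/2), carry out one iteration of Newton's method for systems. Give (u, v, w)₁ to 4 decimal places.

(-0.8438, -0.5762, 2.8531)

At (5/2, -1/2, 3/2): F = (-23.2500, -4.7500, 8.553056).
Jacobian J = [[-2·u - 4·w, 0, -4·u], [v, u + w, v + 2·w], [-5·v - 2·cos(u), -5·u - 2, 3]].
At the point, J = [[-11.0000, 0.0000, -10.0000], [-0.5000, 4.0000, 2.5000], [4.102287, -14.5000, 3.0000]] (det J = -439.158511).
Solving J·Δ = −F gives Δ = (-3.3438, -0.0762, 1.3531).
Then the next iterate is (u, v, w)₁ = (-0.8438, -0.5762, 2.8531).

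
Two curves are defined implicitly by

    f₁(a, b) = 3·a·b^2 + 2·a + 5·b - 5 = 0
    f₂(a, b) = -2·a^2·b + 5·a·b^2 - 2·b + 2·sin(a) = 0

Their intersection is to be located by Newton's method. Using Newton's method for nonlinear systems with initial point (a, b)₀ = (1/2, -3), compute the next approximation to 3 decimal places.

At (1/2, -3): F = (-5.500, 30.95885).
Jacobian J = [[3·b^2 + 2, 6·a·b + 5], [-4·a·b + 5·b^2 + 2·cos(a), -2·a^2 + 10·a·b - 2]].
At the point, J = [[29.000, -4.000], [52.75517, -17.500]] (det J = -296.47934).
Solving J·Δ = −F gives Δ = (0.742, 4.007).
Then the next iterate is (a, b)₁ = (1.242, 1.007).

(1.242, 1.007)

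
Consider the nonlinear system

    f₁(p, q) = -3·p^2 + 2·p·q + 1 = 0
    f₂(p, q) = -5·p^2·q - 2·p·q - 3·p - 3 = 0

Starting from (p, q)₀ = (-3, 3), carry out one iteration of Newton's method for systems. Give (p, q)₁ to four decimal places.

At (-3, 3): F = (-44.0000, -111.0000).
Jacobian J = [[-6·p + 2·q, 2·p], [-10·p·q - 2·q - 3, -5·p^2 - 2·p]].
At the point, J = [[24.0000, -6.0000], [81.0000, -39.0000]] (det J = -450.0000).
Solving J·Δ = −F gives Δ = (2.3333, 2.0000).
Then the next iterate is (p, q)₁ = (-0.6667, 5.0000).

(-0.6667, 5.0000)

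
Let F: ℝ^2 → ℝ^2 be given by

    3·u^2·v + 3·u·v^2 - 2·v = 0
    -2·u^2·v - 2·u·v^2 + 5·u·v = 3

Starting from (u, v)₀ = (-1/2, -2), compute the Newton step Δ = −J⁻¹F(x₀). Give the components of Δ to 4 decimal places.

(-0.4070, 2.2791)

At (-1/2, -2): F = (-3.5000, 7.0000).
Jacobian J = [[6·u·v + 3·v^2, 3·u^2 + 6·u·v - 2], [-4·u·v - 2·v^2 + 5·v, -2·u^2 - 4·u·v + 5·u]].
At the point, J = [[18.0000, 4.7500], [-22.0000, -7.0000]] (det J = -21.5000).
Solving J·Δ = −F gives Δ = (-0.4070, 2.2791).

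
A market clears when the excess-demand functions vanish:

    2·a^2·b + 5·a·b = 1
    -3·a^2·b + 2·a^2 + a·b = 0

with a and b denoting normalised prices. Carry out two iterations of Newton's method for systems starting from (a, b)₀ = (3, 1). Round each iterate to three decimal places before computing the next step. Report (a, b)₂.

(-0.972, 3.962)

At (3, 1): F = (32.000, -6.000).
Jacobian J = [[4·a·b + 5·b, 2·a^2 + 5·a], [-6·a·b + 4·a + b, -3·a^2 + a]].
At the point, J = [[17.000, 33.000], [-5.000, -24.000]] (det J = -243.000).
Solving J·Δ = −F gives Δ = (-2.346, 0.239).
Then the next iterate is (a, b)₁ = (0.654, 1.239).
Round to (0.654, 1.239) and repeat: F = (4.11141, 0.07592), J = [[9.43622, 4.12543], [-1.00684, -0.62915]].
Δ = (-1.626, 2.723), so (a, b)₂ = (-0.972, 3.962).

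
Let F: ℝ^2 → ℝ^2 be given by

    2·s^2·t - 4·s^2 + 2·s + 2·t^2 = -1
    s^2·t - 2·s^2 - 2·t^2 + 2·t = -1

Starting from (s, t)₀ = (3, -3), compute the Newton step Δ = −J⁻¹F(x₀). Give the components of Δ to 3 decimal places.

(-0.942, 1.728)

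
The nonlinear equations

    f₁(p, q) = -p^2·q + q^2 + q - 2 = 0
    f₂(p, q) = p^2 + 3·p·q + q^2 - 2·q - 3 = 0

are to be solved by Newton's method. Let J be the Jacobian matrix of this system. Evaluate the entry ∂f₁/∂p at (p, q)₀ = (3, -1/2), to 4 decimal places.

∂f₁/∂p = -2·p·q.
At (3, -1/2) this is 3.0000.

3.0000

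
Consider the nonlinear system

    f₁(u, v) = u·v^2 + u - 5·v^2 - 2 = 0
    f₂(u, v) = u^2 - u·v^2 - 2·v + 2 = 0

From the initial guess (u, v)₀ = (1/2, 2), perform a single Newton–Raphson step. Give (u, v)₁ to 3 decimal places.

(0.642, 0.956)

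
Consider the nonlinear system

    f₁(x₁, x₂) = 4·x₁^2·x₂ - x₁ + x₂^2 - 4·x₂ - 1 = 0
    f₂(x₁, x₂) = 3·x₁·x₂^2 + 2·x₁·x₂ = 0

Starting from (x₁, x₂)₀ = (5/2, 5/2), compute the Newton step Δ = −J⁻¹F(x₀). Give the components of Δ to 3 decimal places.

(-0.549, -1.090)

At (5/2, 5/2): F = (55.250, 59.375).
Jacobian J = [[8·x₁·x₂ - 1, 4·x₁^2 + 2·x₂ - 4], [3·x₂^2 + 2·x₂, 6·x₁·x₂ + 2·x₁]].
At the point, J = [[49.000, 26.000], [23.750, 42.500]] (det J = 1465.000).
Solving J·Δ = −F gives Δ = (-0.549, -1.090).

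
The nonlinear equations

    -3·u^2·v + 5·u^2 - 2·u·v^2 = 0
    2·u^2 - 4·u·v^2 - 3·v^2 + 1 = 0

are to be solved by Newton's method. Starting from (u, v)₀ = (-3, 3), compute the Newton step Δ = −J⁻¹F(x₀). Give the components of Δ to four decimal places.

(-0.0952, -1.9365)

At (-3, 3): F = (18.0000, 100.0000).
Jacobian J = [[-6·u·v + 10·u - 2·v^2, -3·u^2 - 4·u·v], [4·u - 4·v^2, -8·u·v - 6·v]].
At the point, J = [[6.0000, 9.0000], [-48.0000, 54.0000]] (det J = 756.0000).
Solving J·Δ = −F gives Δ = (-0.0952, -1.9365).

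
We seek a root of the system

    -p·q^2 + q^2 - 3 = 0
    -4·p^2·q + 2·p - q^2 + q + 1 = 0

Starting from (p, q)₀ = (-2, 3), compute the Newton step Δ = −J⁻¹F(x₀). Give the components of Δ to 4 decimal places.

At (-2, 3): F = (24.0000, -57.0000).
Jacobian J = [[-q^2, -2·p·q + 2·q], [-8·p·q + 2, -4·p^2 - 2·q + 1]].
At the point, J = [[-9.0000, 18.0000], [50.0000, -21.0000]] (det J = -711.0000).
Solving J·Δ = −F gives Δ = (0.7342, -0.9662).

(0.7342, -0.9662)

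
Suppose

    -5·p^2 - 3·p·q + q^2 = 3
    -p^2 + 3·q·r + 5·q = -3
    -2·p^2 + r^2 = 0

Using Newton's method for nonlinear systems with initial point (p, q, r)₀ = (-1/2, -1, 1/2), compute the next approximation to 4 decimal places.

At (-1/2, -1, 1/2): F = (-4.7500, -3.7500, -0.2500).
Jacobian J = [[-10·p - 3·q, -3·p + 2·q, 0], [-2·p, 3·r + 5, 3·q], [-4·p, 0, 2·r]].
At the point, J = [[8.0000, -0.5000, 0.0000], [1.0000, 6.5000, -3.0000], [2.0000, 0.0000, 1.0000]] (det J = 55.5000).
Solving J·Δ = −F gives Δ = (0.5968, 0.0495, -0.9437).
Then the next iterate is (p, q, r)₁ = (0.0968, -0.9505, -0.4437).

(0.0968, -0.9505, -0.4437)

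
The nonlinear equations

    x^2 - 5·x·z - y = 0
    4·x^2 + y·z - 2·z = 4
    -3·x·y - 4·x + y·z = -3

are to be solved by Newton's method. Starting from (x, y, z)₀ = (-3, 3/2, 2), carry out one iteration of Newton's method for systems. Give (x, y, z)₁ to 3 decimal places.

At (-3, 3/2, 2): F = (37.500, 31.000, 31.500).
Jacobian J = [[2·x - 5·z, -1, -5·x], [8·x, z, y - 2], [-3·y - 4, -3·x + z, y]].
At the point, J = [[-16.000, -1.000, 15.000], [-24.000, 2.000, -0.500], [-8.500, 11.000, 1.500]] (det J = -3881.250).
Solving J·Δ = −F gives Δ = (1.173, -1.771, -1.367).
Then the next iterate is (x, y, z)₁ = (-1.827, -0.271, 0.633).

(-1.827, -0.271, 0.633)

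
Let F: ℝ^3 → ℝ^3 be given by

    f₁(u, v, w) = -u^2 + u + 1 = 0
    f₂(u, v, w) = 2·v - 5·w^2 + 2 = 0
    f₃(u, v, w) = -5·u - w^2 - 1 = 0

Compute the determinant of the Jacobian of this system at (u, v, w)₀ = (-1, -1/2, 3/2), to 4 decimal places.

-18.0000

J = [[-2·u + 1, 0, 0], [0, 2, -10·w], [-5, 0, -2·w]].
At the point, J = [[3.0000, 0.0000, 0.0000], [0.0000, 2.0000, -15.0000], [-5.0000, 0.0000, -3.0000]].
det J = -18.0000.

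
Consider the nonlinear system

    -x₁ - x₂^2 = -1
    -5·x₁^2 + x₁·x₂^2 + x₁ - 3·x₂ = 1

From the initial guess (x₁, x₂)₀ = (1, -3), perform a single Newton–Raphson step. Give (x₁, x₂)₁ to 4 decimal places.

At (1, -3): F = (-9.0000, 13.0000).
Jacobian J = [[-1, -2·x₂], [-10·x₁ + x₂^2 + 1, 2·x₁·x₂ - 3]].
At the point, J = [[-1.0000, 6.0000], [0.0000, -9.0000]] (det J = 9.0000).
Solving J·Δ = −F gives Δ = (-0.3333, 1.4444).
Then the next iterate is (x₁, x₂)₁ = (0.6667, -1.5556).

(0.6667, -1.5556)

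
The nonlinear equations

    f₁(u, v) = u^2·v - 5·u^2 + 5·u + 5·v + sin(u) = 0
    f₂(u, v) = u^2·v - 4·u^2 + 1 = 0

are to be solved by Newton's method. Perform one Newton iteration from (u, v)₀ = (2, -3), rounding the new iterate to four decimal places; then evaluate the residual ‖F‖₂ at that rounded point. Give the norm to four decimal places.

11.4235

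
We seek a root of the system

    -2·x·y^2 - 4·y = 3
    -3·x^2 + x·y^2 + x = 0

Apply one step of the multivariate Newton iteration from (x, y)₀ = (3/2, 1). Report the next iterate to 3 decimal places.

(0.612, 0.178)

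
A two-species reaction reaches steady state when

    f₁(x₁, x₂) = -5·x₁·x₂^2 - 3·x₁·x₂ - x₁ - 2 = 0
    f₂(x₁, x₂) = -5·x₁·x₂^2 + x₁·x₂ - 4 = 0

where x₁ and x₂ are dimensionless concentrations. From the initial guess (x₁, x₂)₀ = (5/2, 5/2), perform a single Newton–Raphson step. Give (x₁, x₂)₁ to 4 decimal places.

(0.4295, 2.2275)

At (5/2, 5/2): F = (-101.3750, -75.8750).
Jacobian J = [[-5·x₂^2 - 3·x₂ - 1, -10·x₁·x₂ - 3·x₁], [-5·x₂^2 + x₂, -10·x₁·x₂ + x₁]].
At the point, J = [[-39.7500, -70.0000], [-28.7500, -60.0000]] (det J = 372.5000).
Solving J·Δ = −F gives Δ = (-2.0705, -0.2725).
Then the next iterate is (x₁, x₂)₁ = (0.4295, 2.2275).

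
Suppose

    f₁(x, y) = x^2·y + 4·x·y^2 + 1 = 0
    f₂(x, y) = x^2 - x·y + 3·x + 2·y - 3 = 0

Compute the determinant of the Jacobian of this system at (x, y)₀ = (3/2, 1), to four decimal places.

-67.7500

J = [[2·x·y + 4·y^2, x^2 + 8·x·y], [2·x - y + 3, -x + 2]].
At the point, J = [[7.0000, 14.2500], [5.0000, 0.5000]].
det J = -67.7500.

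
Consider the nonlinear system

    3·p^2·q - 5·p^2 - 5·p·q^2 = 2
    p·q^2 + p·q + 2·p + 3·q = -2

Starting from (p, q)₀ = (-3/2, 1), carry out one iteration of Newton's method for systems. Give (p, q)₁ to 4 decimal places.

At (-3/2, 1): F = (1.0000, -1.0000).
Jacobian J = [[6·p·q - 10·p - 5·q^2, 3·p^2 - 10·p·q], [q^2 + q + 2, 2·p·q + p + 3]].
At the point, J = [[1.0000, 21.7500], [4.0000, -1.5000]] (det J = -88.5000).
Solving J·Δ = −F gives Δ = (0.2288, -0.0565).
Then the next iterate is (p, q)₁ = (-1.2712, 0.9435).

(-1.2712, 0.9435)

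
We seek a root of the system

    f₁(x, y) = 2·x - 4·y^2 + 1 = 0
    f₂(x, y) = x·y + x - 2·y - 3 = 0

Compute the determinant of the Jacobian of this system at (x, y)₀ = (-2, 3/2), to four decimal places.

J = [[2, -8·y], [y + 1, x - 2]].
At the point, J = [[2.0000, -12.0000], [2.5000, -4.0000]].
det J = 22.0000.

22.0000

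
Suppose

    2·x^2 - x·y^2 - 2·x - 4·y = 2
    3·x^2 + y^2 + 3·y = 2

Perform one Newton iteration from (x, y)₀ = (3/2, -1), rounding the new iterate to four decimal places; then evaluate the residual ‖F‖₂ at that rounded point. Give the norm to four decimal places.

At (3/2, -1): F = (2.0000, 2.7500).
Jacobian J = [[4·x - y^2 - 2, -2·x·y - 4], [6·x, 2·y + 3]].
At the point, J = [[3.0000, -1.0000], [9.0000, 1.0000]] (det J = 12.0000).
Solving J·Δ = −F gives Δ = (-0.3958, 0.8125).
Then the next iterate is (x, y)₁ = (1.1042, -0.1875).
Re-evaluating at (1.1042, -0.1875): F = (-1.058704, 1.130429), so ‖F‖₂ = 1.5488.

1.5488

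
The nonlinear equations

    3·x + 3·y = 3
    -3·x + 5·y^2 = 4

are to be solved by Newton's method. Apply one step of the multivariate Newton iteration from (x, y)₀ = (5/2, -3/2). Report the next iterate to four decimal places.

(2.5208, -1.5208)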